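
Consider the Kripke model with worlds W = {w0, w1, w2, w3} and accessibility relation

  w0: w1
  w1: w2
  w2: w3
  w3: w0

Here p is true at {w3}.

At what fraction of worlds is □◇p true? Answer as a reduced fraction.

w0: successors {w1}; ◇p there: w1:F. ✗
w1: successors {w2}; ◇p there: w2:T. ✓
w2: successors {w3}; ◇p there: w3:F. ✗
w3: successors {w0}; ◇p there: w0:F. ✗
That's 1 of 4 worlds, so 1/4.

1/4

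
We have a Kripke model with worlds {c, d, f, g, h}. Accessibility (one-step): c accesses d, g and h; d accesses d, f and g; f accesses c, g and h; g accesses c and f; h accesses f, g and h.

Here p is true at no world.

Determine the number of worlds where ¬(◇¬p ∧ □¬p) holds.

0

c: ◇¬p ∧ □¬p is T. ✗
d: ◇¬p ∧ □¬p is T. ✗
f: ◇¬p ∧ □¬p is T. ✗
g: ◇¬p ∧ □¬p is T. ✗
h: ◇¬p ∧ □¬p is T. ✗
Satisfying worlds: ∅.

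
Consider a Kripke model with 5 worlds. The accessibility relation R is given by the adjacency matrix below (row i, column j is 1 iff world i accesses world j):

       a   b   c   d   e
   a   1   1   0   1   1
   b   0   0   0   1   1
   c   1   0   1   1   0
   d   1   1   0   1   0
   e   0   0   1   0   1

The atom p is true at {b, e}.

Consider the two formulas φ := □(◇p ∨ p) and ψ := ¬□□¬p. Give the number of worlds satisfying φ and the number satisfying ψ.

For □(◇p ∨ p):
a: successors {a, b, d, e}; ◇p ∨ p there: a:T, b:T, d:T, e:T. ✓
b: successors {d, e}; ◇p ∨ p there: d:T, e:T. ✓
c: successors {a, c, d}; ◇p ∨ p there: a:T, c:F, d:T. ✗
d: successors {a, b, d}; ◇p ∨ p there: a:T, b:T, d:T. ✓
e: successors {c, e}; ◇p ∨ p there: c:F, e:T. ✗
— 3 worlds.
For ¬□□¬p:
a: □□¬p is F. ✓
b: □□¬p is F. ✓
c: □□¬p is F. ✓
d: □□¬p is F. ✓
e: □□¬p is F. ✓
— 5 worlds.

3 and 5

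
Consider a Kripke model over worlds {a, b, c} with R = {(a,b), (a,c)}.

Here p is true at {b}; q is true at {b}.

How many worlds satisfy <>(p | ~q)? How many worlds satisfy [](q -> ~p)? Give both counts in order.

1 and 2

For <>(p | ~q):
a: successors {b, c}; p | ~q there: b:T, c:T. ✓
b: no successors, so <>(p | ~q) fails. ✗
c: no successors, so <>(p | ~q) fails. ✗
— 1 world.
For [](q -> ~p):
a: successors {b, c}; q -> ~p there: b:F, c:T. ✗
b: no successors, so [](q -> ~p) holds vacuously. ✓
c: no successors, so [](q -> ~p) holds vacuously. ✓
— 2 worlds.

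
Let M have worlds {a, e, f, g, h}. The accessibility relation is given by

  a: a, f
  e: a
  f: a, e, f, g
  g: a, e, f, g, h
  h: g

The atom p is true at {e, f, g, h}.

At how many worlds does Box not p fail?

4

a: successors {a, f}; not p there: a:T, f:F. ✗
e: successors {a}; not p there: a:T. ✓
f: successors {a, e, f, g}; not p there: a:T, e:F, f:F, g:F. ✗
g: successors {a, e, f, g, h}; not p there: a:T, e:F, f:F, g:F, h:F. ✗
h: successors {g}; not p there: g:F. ✗
Satisfying worlds: {e}.
So Box not p fails at the other 4 worlds.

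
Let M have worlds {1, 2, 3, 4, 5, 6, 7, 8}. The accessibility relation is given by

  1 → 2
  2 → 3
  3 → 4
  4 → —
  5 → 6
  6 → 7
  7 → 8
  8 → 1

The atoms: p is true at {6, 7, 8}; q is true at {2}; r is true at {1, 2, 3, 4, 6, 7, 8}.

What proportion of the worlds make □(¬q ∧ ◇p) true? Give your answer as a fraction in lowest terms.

1: successors {2}; ¬q ∧ ◇p there: 2:F. ✗
2: successors {3}; ¬q ∧ ◇p there: 3:F. ✗
3: successors {4}; ¬q ∧ ◇p there: 4:F. ✗
4: no successors, so □(¬q ∧ ◇p) holds vacuously. ✓
5: successors {6}; ¬q ∧ ◇p there: 6:T. ✓
6: successors {7}; ¬q ∧ ◇p there: 7:T. ✓
7: successors {8}; ¬q ∧ ◇p there: 8:F. ✗
8: successors {1}; ¬q ∧ ◇p there: 1:F. ✗
That's 3 of 8 worlds, so 3/8.

3/8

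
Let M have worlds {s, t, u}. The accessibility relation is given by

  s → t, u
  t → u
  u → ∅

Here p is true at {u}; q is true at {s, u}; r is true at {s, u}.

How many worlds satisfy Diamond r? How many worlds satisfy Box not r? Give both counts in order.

2 and 1

For Diamond r:
s: successors {t, u}; r there: t:F, u:T. ✓
t: successors {u}; r there: u:T. ✓
u: no successors, so Diamond r fails. ✗
— 2 worlds.
For Box not r:
s: successors {t, u}; not r there: t:T, u:F. ✗
t: successors {u}; not r there: u:F. ✗
u: no successors, so Box not r holds vacuously. ✓
— 1 world.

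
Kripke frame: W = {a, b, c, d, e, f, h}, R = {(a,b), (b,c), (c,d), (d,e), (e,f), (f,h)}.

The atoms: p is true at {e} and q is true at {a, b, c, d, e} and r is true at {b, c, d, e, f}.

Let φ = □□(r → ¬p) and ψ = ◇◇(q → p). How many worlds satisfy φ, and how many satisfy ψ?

6 and 3

For □□(r → ¬p):
a: successors {b}; □(r → ¬p) there: b:T. ✓
b: successors {c}; □(r → ¬p) there: c:T. ✓
c: successors {d}; □(r → ¬p) there: d:F. ✗
d: successors {e}; □(r → ¬p) there: e:T. ✓
e: successors {f}; □(r → ¬p) there: f:T. ✓
f: successors {h}; □(r → ¬p) there: h:T. ✓
h: no successors, so □□(r → ¬p) holds vacuously. ✓
— 6 worlds.
For ◇◇(q → p):
a: successors {b}; ◇(q → p) there: b:F. ✗
b: successors {c}; ◇(q → p) there: c:F. ✗
c: successors {d}; ◇(q → p) there: d:T. ✓
d: successors {e}; ◇(q → p) there: e:T. ✓
e: successors {f}; ◇(q → p) there: f:T. ✓
f: successors {h}; ◇(q → p) there: h:F. ✗
h: no successors, so ◇◇(q → p) fails. ✗
— 3 worlds.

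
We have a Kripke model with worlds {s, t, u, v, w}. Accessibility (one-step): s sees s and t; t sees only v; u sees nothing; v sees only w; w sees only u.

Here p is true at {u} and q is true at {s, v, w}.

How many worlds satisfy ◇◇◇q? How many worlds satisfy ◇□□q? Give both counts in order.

For ◇◇◇q:
s: successors {s, t}; ◇◇q there: s:T, t:T. ✓
t: successors {v}; ◇◇q there: v:F. ✗
u: no successors, so ◇◇◇q fails. ✗
v: successors {w}; ◇◇q there: w:F. ✗
w: successors {u}; ◇◇q there: u:F. ✗
— 1 world.
For ◇□□q:
s: successors {s, t}; □□q there: s:F, t:T. ✓
t: successors {v}; □□q there: v:F. ✗
u: no successors, so ◇□□q fails. ✗
v: successors {w}; □□q there: w:T. ✓
w: successors {u}; □□q there: u:T. ✓
— 3 worlds.

1 and 3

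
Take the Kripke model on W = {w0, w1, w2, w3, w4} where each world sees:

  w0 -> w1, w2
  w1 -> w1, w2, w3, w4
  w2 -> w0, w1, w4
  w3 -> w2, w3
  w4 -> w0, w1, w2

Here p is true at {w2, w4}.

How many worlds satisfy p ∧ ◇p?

w0: p is F, ◇p is T. ✗
w1: p is F, ◇p is T. ✗
w2: p is T, ◇p is T. ✓
w3: p is F, ◇p is T. ✗
w4: p is T, ◇p is T. ✓
Satisfying worlds: {w2, w4}.

2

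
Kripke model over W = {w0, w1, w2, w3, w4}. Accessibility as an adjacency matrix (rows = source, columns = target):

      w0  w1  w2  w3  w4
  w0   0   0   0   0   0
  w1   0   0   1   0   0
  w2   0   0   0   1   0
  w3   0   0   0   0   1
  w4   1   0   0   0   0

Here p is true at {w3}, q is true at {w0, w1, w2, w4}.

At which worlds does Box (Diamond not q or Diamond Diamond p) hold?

w0: no successors, so Box (Diamond not q or Diamond Diamond p) holds vacuously. ✓
w1: successors {w2}; Diamond not q or Diamond Diamond p there: w2:T. ✓
w2: successors {w3}; Diamond not q or Diamond Diamond p there: w3:F. ✗
w3: successors {w4}; Diamond not q or Diamond Diamond p there: w4:F. ✗
w4: successors {w0}; Diamond not q or Diamond Diamond p there: w0:F. ✗

{w0, w1}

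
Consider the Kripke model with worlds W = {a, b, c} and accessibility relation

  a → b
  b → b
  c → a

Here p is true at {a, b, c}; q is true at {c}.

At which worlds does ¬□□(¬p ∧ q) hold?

a: □□(¬p ∧ q) is F. ✓
b: □□(¬p ∧ q) is F. ✓
c: □□(¬p ∧ q) is F. ✓

{a, b, c}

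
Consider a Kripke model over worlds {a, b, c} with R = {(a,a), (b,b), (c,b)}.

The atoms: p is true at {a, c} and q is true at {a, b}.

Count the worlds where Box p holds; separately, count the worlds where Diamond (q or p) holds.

For Box p:
a: successors {a}; p there: a:T. ✓
b: successors {b}; p there: b:F. ✗
c: successors {b}; p there: b:F. ✗
— 1 world.
For Diamond (q or p):
a: successors {a}; q or p there: a:T. ✓
b: successors {b}; q or p there: b:T. ✓
c: successors {b}; q or p there: b:T. ✓
— 3 worlds.

1 and 3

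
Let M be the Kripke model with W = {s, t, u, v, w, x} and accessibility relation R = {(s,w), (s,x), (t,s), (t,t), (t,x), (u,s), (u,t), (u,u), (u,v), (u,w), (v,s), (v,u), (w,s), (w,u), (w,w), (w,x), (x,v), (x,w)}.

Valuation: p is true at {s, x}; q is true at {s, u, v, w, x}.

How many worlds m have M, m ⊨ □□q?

2

s: successors {w, x}; □q there: w:T, x:T. ✓
t: successors {s, t, x}; □q there: s:T, t:F, x:T. ✗
u: successors {s, t, u, v, w}; □q there: s:T, t:F, u:F, v:T, w:T. ✗
v: successors {s, u}; □q there: s:T, u:F. ✗
w: successors {s, u, w, x}; □q there: s:T, u:F, w:T, x:T. ✗
x: successors {v, w}; □q there: v:T, w:T. ✓
Satisfying worlds: {s, x}.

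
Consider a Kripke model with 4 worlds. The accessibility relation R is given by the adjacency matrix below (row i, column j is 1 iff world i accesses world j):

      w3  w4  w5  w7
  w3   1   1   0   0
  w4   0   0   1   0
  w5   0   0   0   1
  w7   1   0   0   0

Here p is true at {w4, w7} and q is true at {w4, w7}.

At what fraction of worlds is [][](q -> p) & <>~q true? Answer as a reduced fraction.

3/4

w3: [][](q -> p) is T, <>~q is T. ✓
w4: [][](q -> p) is T, <>~q is T. ✓
w5: [][](q -> p) is T, <>~q is F. ✗
w7: [][](q -> p) is T, <>~q is T. ✓
That's 3 of 4 worlds, so 3/4.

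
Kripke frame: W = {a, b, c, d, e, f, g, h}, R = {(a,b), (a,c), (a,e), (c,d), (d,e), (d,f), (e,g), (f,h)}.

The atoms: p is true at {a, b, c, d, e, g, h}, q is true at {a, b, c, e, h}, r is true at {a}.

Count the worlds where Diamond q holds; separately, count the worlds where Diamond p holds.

For Diamond q:
a: successors {b, c, e}; q there: b:T, c:T, e:T. ✓
b: no successors, so Diamond q fails. ✗
c: successors {d}; q there: d:F. ✗
d: successors {e, f}; q there: e:T, f:F. ✓
e: successors {g}; q there: g:F. ✗
f: successors {h}; q there: h:T. ✓
g: no successors, so Diamond q fails. ✗
h: no successors, so Diamond q fails. ✗
— 3 worlds.
For Diamond p:
a: successors {b, c, e}; p there: b:T, c:T, e:T. ✓
b: no successors, so Diamond p fails. ✗
c: successors {d}; p there: d:T. ✓
d: successors {e, f}; p there: e:T, f:F. ✓
e: successors {g}; p there: g:T. ✓
f: successors {h}; p there: h:T. ✓
g: no successors, so Diamond p fails. ✗
h: no successors, so Diamond p fails. ✗
— 5 worlds.

3 and 5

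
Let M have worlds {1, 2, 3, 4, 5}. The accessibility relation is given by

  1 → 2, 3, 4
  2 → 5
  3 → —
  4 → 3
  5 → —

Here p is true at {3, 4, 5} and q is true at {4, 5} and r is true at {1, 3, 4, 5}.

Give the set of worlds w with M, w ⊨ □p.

1: successors {2, 3, 4}; p there: 2:F, 3:T, 4:T. ✗
2: successors {5}; p there: 5:T. ✓
3: no successors, so □p holds vacuously. ✓
4: successors {3}; p there: 3:T. ✓
5: no successors, so □p holds vacuously. ✓

{2, 3, 4, 5}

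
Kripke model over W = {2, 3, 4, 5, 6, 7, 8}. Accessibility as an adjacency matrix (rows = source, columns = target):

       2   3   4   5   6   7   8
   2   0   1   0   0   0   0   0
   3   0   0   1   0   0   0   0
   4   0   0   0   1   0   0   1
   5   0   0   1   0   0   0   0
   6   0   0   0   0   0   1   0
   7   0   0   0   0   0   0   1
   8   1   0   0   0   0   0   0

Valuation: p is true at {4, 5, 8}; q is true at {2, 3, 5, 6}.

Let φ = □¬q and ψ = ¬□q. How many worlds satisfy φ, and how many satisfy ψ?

For □¬q:
2: successors {3}; ¬q there: 3:F. ✗
3: successors {4}; ¬q there: 4:T. ✓
4: successors {5, 8}; ¬q there: 5:F, 8:T. ✗
5: successors {4}; ¬q there: 4:T. ✓
6: successors {7}; ¬q there: 7:T. ✓
7: successors {8}; ¬q there: 8:T. ✓
8: successors {2}; ¬q there: 2:F. ✗
— 4 worlds.
For ¬□q:
2: □q is T. ✗
3: □q is F. ✓
4: □q is F. ✓
5: □q is F. ✓
6: □q is F. ✓
7: □q is F. ✓
8: □q is T. ✗
— 5 worlds.

4 and 5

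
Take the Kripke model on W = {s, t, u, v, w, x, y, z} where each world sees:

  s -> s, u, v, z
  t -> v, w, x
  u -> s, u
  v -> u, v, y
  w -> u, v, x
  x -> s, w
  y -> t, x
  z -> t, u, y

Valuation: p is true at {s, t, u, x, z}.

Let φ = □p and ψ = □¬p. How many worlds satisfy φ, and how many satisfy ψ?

For □p:
s: successors {s, u, v, z}; p there: s:T, u:T, v:F, z:T. ✗
t: successors {v, w, x}; p there: v:F, w:F, x:T. ✗
u: successors {s, u}; p there: s:T, u:T. ✓
v: successors {u, v, y}; p there: u:T, v:F, y:F. ✗
w: successors {u, v, x}; p there: u:T, v:F, x:T. ✗
x: successors {s, w}; p there: s:T, w:F. ✗
y: successors {t, x}; p there: t:T, x:T. ✓
z: successors {t, u, y}; p there: t:T, u:T, y:F. ✗
— 2 worlds.
For □¬p:
s: successors {s, u, v, z}; ¬p there: s:F, u:F, v:T, z:F. ✗
t: successors {v, w, x}; ¬p there: v:T, w:T, x:F. ✗
u: successors {s, u}; ¬p there: s:F, u:F. ✗
v: successors {u, v, y}; ¬p there: u:F, v:T, y:T. ✗
w: successors {u, v, x}; ¬p there: u:F, v:T, x:F. ✗
x: successors {s, w}; ¬p there: s:F, w:T. ✗
y: successors {t, x}; ¬p there: t:F, x:F. ✗
z: successors {t, u, y}; ¬p there: t:F, u:F, y:T. ✗
— 0 worlds.

2 and 0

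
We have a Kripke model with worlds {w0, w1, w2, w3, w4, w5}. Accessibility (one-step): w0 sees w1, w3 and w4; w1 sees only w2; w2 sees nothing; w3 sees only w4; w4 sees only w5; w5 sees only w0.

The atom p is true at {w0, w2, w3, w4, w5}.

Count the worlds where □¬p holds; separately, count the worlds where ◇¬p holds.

1 and 1

For □¬p:
w0: successors {w1, w3, w4}; ¬p there: w1:T, w3:F, w4:F. ✗
w1: successors {w2}; ¬p there: w2:F. ✗
w2: no successors, so □¬p holds vacuously. ✓
w3: successors {w4}; ¬p there: w4:F. ✗
w4: successors {w5}; ¬p there: w5:F. ✗
w5: successors {w0}; ¬p there: w0:F. ✗
— 1 world.
For ◇¬p:
w0: successors {w1, w3, w4}; ¬p there: w1:T, w3:F, w4:F. ✓
w1: successors {w2}; ¬p there: w2:F. ✗
w2: no successors, so ◇¬p fails. ✗
w3: successors {w4}; ¬p there: w4:F. ✗
w4: successors {w5}; ¬p there: w5:F. ✗
w5: successors {w0}; ¬p there: w0:F. ✗
— 1 world.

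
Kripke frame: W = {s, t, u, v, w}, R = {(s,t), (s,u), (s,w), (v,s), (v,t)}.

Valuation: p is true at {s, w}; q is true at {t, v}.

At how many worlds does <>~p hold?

s: successors {t, u, w}; ~p there: t:T, u:T, w:F. ✓
t: no successors, so <>~p fails. ✗
u: no successors, so <>~p fails. ✗
v: successors {s, t}; ~p there: s:F, t:T. ✓
w: no successors, so <>~p fails. ✗
Satisfying worlds: {s, v}.

2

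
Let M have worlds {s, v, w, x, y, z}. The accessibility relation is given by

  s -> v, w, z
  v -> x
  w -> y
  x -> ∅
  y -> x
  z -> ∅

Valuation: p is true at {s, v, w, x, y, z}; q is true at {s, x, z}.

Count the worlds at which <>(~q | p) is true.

4

s: successors {v, w, z}; ~q | p there: v:T, w:T, z:T. ✓
v: successors {x}; ~q | p there: x:T. ✓
w: successors {y}; ~q | p there: y:T. ✓
x: no successors, so <>(~q | p) fails. ✗
y: successors {x}; ~q | p there: x:T. ✓
z: no successors, so <>(~q | p) fails. ✗
Satisfying worlds: {s, v, w, y}.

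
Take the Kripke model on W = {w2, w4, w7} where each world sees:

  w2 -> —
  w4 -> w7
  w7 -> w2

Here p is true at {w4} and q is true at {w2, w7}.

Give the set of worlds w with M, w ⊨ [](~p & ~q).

{w2}

w2: no successors, so [](~p & ~q) holds vacuously. ✓
w4: successors {w7}; ~p & ~q there: w7:F. ✗
w7: successors {w2}; ~p & ~q there: w2:F. ✗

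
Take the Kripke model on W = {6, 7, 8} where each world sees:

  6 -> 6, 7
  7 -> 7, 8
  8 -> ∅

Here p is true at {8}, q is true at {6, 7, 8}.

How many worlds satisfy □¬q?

6: successors {6, 7}; ¬q there: 6:F, 7:F. ✗
7: successors {7, 8}; ¬q there: 7:F, 8:F. ✗
8: no successors, so □¬q holds vacuously. ✓
Satisfying worlds: {8}.

1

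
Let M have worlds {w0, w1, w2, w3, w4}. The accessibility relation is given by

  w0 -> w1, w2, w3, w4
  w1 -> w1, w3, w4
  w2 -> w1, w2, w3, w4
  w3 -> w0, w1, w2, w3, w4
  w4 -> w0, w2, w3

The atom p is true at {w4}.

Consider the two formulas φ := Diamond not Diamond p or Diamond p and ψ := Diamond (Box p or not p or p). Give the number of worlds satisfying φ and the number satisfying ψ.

4 and 5

For Diamond not Diamond p or Diamond p:
w0: Diamond not Diamond p is T, Diamond p is T. ✓
w1: Diamond not Diamond p is T, Diamond p is T. ✓
w2: Diamond not Diamond p is T, Diamond p is T. ✓
w3: Diamond not Diamond p is T, Diamond p is T. ✓
w4: Diamond not Diamond p is F, Diamond p is F. ✗
— 4 worlds.
For Diamond (Box p or not p or p):
w0: successors {w1, w2, w3, w4}; Box p or not p or p there: w1:T, w2:T, w3:T, w4:T. ✓
w1: successors {w1, w3, w4}; Box p or not p or p there: w1:T, w3:T, w4:T. ✓
w2: successors {w1, w2, w3, w4}; Box p or not p or p there: w1:T, w2:T, w3:T, w4:T. ✓
w3: successors {w0, w1, w2, w3, w4}; Box p or not p or p there: w0:T, w1:T, w2:T, w3:T, w4:T. ✓
w4: successors {w0, w2, w3}; Box p or not p or p there: w0:T, w2:T, w3:T. ✓
— 5 worlds.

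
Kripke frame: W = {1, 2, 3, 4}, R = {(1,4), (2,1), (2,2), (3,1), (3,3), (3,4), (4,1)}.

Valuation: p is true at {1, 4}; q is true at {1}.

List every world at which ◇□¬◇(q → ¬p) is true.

{2, 3, 4}

1: successors {4}; □¬◇(q → ¬p) there: 4:F. ✗
2: successors {1, 2}; □¬◇(q → ¬p) there: 1:T, 2:F. ✓
3: successors {1, 3, 4}; □¬◇(q → ¬p) there: 1:T, 3:F, 4:F. ✓
4: successors {1}; □¬◇(q → ¬p) there: 1:T. ✓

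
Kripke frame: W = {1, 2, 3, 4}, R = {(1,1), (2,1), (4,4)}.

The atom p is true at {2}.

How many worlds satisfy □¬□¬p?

1: successors {1}; ¬□¬p there: 1:F. ✗
2: successors {1}; ¬□¬p there: 1:F. ✗
3: no successors, so □¬□¬p holds vacuously. ✓
4: successors {4}; ¬□¬p there: 4:F. ✗
Satisfying worlds: {3}.

1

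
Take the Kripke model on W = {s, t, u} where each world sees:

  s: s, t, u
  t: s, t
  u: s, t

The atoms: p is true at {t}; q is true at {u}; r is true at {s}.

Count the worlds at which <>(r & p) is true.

0

s: successors {s, t, u}; r & p there: s:F, t:F, u:F. ✗
t: successors {s, t}; r & p there: s:F, t:F. ✗
u: successors {s, t}; r & p there: s:F, t:F. ✗
Satisfying worlds: ∅.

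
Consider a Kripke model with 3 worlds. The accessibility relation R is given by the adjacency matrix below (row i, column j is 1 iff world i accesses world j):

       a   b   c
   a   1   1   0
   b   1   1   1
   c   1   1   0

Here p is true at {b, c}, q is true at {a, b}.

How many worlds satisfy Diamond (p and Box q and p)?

1

a: successors {a, b}; p and Box q and p there: a:F, b:F. ✗
b: successors {a, b, c}; p and Box q and p there: a:F, b:F, c:T. ✓
c: successors {a, b}; p and Box q and p there: a:F, b:F. ✗
Satisfying worlds: {b}.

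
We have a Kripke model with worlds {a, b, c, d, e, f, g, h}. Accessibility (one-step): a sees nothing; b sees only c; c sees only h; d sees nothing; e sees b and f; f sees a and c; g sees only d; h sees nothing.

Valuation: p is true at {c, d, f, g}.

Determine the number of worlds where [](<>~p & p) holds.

a: no successors, so [](<>~p & p) holds vacuously. ✓
b: successors {c}; <>~p & p there: c:T. ✓
c: successors {h}; <>~p & p there: h:F. ✗
d: no successors, so [](<>~p & p) holds vacuously. ✓
e: successors {b, f}; <>~p & p there: b:F, f:T. ✗
f: successors {a, c}; <>~p & p there: a:F, c:T. ✗
g: successors {d}; <>~p & p there: d:F. ✗
h: no successors, so [](<>~p & p) holds vacuously. ✓
Satisfying worlds: {a, b, d, h}.

4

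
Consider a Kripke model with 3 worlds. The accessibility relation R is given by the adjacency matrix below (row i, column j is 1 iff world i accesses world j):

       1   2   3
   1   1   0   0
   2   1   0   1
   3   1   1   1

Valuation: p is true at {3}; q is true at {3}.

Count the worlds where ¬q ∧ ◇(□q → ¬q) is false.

1: ¬q is T, ◇(□q → ¬q) is T. ✓
2: ¬q is T, ◇(□q → ¬q) is T. ✓
3: ¬q is F, ◇(□q → ¬q) is T. ✗
Satisfying worlds: {1, 2}.
So ¬q ∧ ◇(□q → ¬q) fails at the other 1 world.

1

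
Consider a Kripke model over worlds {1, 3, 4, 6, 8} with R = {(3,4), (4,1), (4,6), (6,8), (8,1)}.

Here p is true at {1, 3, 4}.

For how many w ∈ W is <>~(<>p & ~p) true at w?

1: no successors, so <>~(<>p & ~p) fails. ✗
3: successors {4}; ~(<>p & ~p) there: 4:T. ✓
4: successors {1, 6}; ~(<>p & ~p) there: 1:T, 6:T. ✓
6: successors {8}; ~(<>p & ~p) there: 8:F. ✗
8: successors {1}; ~(<>p & ~p) there: 1:T. ✓
Satisfying worlds: {3, 4, 8}.

3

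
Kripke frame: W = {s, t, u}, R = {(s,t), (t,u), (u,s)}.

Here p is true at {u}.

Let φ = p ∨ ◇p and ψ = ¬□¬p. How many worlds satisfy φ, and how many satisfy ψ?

2 and 1

For p ∨ ◇p:
s: p is F, ◇p is F. ✗
t: p is F, ◇p is T. ✓
u: p is T, ◇p is F. ✓
— 2 worlds.
For ¬□¬p:
s: □¬p is T. ✗
t: □¬p is F. ✓
u: □¬p is T. ✗
— 1 world.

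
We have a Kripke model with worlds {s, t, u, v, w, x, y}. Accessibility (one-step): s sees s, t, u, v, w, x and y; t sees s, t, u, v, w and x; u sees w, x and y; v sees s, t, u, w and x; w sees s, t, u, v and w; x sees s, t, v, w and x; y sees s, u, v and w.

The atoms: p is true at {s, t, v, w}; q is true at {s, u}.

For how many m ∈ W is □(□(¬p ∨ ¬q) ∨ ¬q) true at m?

1

s: successors {s, t, u, v, w, x, y}; □(¬p ∨ ¬q) ∨ ¬q there: s:F, t:T, u:T, v:T, w:T, x:T, y:T. ✗
t: successors {s, t, u, v, w, x}; □(¬p ∨ ¬q) ∨ ¬q there: s:F, t:T, u:T, v:T, w:T, x:T. ✗
u: successors {w, x, y}; □(¬p ∨ ¬q) ∨ ¬q there: w:T, x:T, y:T. ✓
v: successors {s, t, u, w, x}; □(¬p ∨ ¬q) ∨ ¬q there: s:F, t:T, u:T, w:T, x:T. ✗
w: successors {s, t, u, v, w}; □(¬p ∨ ¬q) ∨ ¬q there: s:F, t:T, u:T, v:T, w:T. ✗
x: successors {s, t, v, w, x}; □(¬p ∨ ¬q) ∨ ¬q there: s:F, t:T, v:T, w:T, x:T. ✗
y: successors {s, u, v, w}; □(¬p ∨ ¬q) ∨ ¬q there: s:F, u:T, v:T, w:T. ✗
Satisfying worlds: {u}.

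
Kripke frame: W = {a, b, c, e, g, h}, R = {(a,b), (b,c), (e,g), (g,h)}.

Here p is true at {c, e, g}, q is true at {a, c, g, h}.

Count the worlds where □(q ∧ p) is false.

a: successors {b}; q ∧ p there: b:F. ✗
b: successors {c}; q ∧ p there: c:T. ✓
c: no successors, so □(q ∧ p) holds vacuously. ✓
e: successors {g}; q ∧ p there: g:T. ✓
g: successors {h}; q ∧ p there: h:F. ✗
h: no successors, so □(q ∧ p) holds vacuously. ✓
Satisfying worlds: {b, c, e, h}.
So □(q ∧ p) fails at the other 2 worlds.

2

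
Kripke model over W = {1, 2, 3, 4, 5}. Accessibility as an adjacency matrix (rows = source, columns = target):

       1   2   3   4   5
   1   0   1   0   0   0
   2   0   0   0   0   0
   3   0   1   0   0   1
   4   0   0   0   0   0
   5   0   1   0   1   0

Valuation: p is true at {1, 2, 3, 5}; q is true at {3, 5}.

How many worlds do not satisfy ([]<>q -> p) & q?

3

1: []<>q -> p is T, q is F. ✗
2: []<>q -> p is T, q is F. ✗
3: []<>q -> p is T, q is T. ✓
4: []<>q -> p is F, q is F. ✗
5: []<>q -> p is T, q is T. ✓
Satisfying worlds: {3, 5}.
So ([]<>q -> p) & q fails at the other 3 worlds.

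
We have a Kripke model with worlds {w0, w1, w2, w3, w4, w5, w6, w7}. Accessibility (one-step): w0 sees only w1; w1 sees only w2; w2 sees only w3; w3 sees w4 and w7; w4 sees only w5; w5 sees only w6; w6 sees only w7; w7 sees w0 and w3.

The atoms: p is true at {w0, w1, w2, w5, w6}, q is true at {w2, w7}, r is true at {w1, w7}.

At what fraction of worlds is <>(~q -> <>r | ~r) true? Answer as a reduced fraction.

w0: successors {w1}; ~q -> <>r | ~r there: w1:F. ✗
w1: successors {w2}; ~q -> <>r | ~r there: w2:T. ✓
w2: successors {w3}; ~q -> <>r | ~r there: w3:T. ✓
w3: successors {w4, w7}; ~q -> <>r | ~r there: w4:T, w7:T. ✓
w4: successors {w5}; ~q -> <>r | ~r there: w5:T. ✓
w5: successors {w6}; ~q -> <>r | ~r there: w6:T. ✓
w6: successors {w7}; ~q -> <>r | ~r there: w7:T. ✓
w7: successors {w0, w3}; ~q -> <>r | ~r there: w0:T, w3:T. ✓
That's 7 of 8 worlds, so 7/8.

7/8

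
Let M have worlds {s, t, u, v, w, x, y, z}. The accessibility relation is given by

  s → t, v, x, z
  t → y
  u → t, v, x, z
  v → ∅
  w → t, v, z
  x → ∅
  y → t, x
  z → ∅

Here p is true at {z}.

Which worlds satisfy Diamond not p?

{s, t, u, w, y}

s: successors {t, v, x, z}; not p there: t:T, v:T, x:T, z:F. ✓
t: successors {y}; not p there: y:T. ✓
u: successors {t, v, x, z}; not p there: t:T, v:T, x:T, z:F. ✓
v: no successors, so Diamond not p fails. ✗
w: successors {t, v, z}; not p there: t:T, v:T, z:F. ✓
x: no successors, so Diamond not p fails. ✗
y: successors {t, x}; not p there: t:T, x:T. ✓
z: no successors, so Diamond not p fails. ✗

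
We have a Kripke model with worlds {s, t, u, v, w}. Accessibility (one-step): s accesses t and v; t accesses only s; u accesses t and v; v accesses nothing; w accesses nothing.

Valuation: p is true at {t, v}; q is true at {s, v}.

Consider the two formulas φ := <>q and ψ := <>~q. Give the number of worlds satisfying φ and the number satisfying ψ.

3 and 2

For <>q:
s: successors {t, v}; q there: t:F, v:T. ✓
t: successors {s}; q there: s:T. ✓
u: successors {t, v}; q there: t:F, v:T. ✓
v: no successors, so <>q fails. ✗
w: no successors, so <>q fails. ✗
— 3 worlds.
For <>~q:
s: successors {t, v}; ~q there: t:T, v:F. ✓
t: successors {s}; ~q there: s:F. ✗
u: successors {t, v}; ~q there: t:T, v:F. ✓
v: no successors, so <>~q fails. ✗
w: no successors, so <>~q fails. ✗
— 2 worlds.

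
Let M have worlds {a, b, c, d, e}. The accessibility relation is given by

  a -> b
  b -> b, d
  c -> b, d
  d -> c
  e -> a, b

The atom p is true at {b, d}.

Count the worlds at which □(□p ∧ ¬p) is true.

a: successors {b}; □p ∧ ¬p there: b:F. ✗
b: successors {b, d}; □p ∧ ¬p there: b:F, d:F. ✗
c: successors {b, d}; □p ∧ ¬p there: b:F, d:F. ✗
d: successors {c}; □p ∧ ¬p there: c:T. ✓
e: successors {a, b}; □p ∧ ¬p there: a:T, b:F. ✗
Satisfying worlds: {d}.

1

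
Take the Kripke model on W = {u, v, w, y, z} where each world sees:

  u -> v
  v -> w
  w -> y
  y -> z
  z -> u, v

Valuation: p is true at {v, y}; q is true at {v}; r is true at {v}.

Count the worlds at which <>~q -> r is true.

u: <>~q is F, r is F. ✓
v: <>~q is T, r is T. ✓
w: <>~q is T, r is F. ✗
y: <>~q is T, r is F. ✗
z: <>~q is T, r is F. ✗
Satisfying worlds: {u, v}.

2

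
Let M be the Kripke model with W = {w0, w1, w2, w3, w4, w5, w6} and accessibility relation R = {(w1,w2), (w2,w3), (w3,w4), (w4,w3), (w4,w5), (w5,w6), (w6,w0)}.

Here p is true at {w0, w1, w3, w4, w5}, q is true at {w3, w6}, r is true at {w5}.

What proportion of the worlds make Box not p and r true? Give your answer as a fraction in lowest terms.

w0: Box not p is T, r is F. ✗
w1: Box not p is T, r is F. ✗
w2: Box not p is F, r is F. ✗
w3: Box not p is F, r is F. ✗
w4: Box not p is F, r is F. ✗
w5: Box not p is T, r is T. ✓
w6: Box not p is F, r is F. ✗
That's 1 of 7 worlds, so 1/7.

1/7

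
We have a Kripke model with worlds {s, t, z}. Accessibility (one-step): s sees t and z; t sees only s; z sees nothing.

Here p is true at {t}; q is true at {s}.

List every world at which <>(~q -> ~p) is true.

{s, t}

s: successors {t, z}; ~q -> ~p there: t:F, z:T. ✓
t: successors {s}; ~q -> ~p there: s:T. ✓
z: no successors, so <>(~q -> ~p) fails. ✗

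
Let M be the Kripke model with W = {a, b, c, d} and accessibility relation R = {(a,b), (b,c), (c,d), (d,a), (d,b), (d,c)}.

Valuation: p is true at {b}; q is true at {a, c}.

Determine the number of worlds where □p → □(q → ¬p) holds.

a: □p is T, □(q → ¬p) is T. ✓
b: □p is F, □(q → ¬p) is T. ✓
c: □p is F, □(q → ¬p) is T. ✓
d: □p is F, □(q → ¬p) is T. ✓
Satisfying worlds: {a, b, c, d}.

4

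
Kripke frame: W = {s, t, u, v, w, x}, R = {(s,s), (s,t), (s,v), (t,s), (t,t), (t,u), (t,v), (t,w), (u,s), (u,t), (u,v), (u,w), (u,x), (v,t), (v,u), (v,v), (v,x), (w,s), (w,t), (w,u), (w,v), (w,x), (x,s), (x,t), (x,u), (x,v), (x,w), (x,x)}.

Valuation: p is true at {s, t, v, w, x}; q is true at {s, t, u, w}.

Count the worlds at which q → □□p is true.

2

s: q is T, □□p is F. ✗
t: q is T, □□p is F. ✗
u: q is T, □□p is F. ✗
v: q is F, □□p is F. ✓
w: q is T, □□p is F. ✗
x: q is F, □□p is F. ✓
Satisfying worlds: {v, x}.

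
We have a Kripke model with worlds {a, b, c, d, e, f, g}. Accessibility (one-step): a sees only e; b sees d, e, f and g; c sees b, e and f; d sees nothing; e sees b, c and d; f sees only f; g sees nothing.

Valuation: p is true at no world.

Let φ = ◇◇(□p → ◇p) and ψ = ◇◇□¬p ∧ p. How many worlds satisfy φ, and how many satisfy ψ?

5 and 0

For ◇◇(□p → ◇p):
a: successors {e}; ◇(□p → ◇p) there: e:T. ✓
b: successors {d, e, f, g}; ◇(□p → ◇p) there: d:F, e:T, f:T, g:F. ✓
c: successors {b, e, f}; ◇(□p → ◇p) there: b:T, e:T, f:T. ✓
d: no successors, so ◇◇(□p → ◇p) fails. ✗
e: successors {b, c, d}; ◇(□p → ◇p) there: b:T, c:T, d:F. ✓
f: successors {f}; ◇(□p → ◇p) there: f:T. ✓
g: no successors, so ◇◇(□p → ◇p) fails. ✗
— 5 worlds.
For ◇◇□¬p ∧ p:
a: ◇◇□¬p is T, p is F. ✗
b: ◇◇□¬p is T, p is F. ✗
c: ◇◇□¬p is T, p is F. ✗
d: ◇◇□¬p is F, p is F. ✗
e: ◇◇□¬p is T, p is F. ✗
f: ◇◇□¬p is T, p is F. ✗
g: ◇◇□¬p is F, p is F. ✗
— 0 worlds.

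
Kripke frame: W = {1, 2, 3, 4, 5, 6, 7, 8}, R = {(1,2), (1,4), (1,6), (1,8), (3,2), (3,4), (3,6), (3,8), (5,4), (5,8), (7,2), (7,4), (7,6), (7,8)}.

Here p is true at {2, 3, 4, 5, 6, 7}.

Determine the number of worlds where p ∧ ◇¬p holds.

3

1: p is F, ◇¬p is T. ✗
2: p is T, ◇¬p is F. ✗
3: p is T, ◇¬p is T. ✓
4: p is T, ◇¬p is F. ✗
5: p is T, ◇¬p is T. ✓
6: p is T, ◇¬p is F. ✗
7: p is T, ◇¬p is T. ✓
8: p is F, ◇¬p is F. ✗
Satisfying worlds: {3, 5, 7}.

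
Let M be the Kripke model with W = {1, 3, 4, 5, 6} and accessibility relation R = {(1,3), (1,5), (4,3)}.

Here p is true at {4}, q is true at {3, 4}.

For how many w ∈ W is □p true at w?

1: successors {3, 5}; p there: 3:F, 5:F. ✗
3: no successors, so □p holds vacuously. ✓
4: successors {3}; p there: 3:F. ✗
5: no successors, so □p holds vacuously. ✓
6: no successors, so □p holds vacuously. ✓
Satisfying worlds: {3, 5, 6}.

3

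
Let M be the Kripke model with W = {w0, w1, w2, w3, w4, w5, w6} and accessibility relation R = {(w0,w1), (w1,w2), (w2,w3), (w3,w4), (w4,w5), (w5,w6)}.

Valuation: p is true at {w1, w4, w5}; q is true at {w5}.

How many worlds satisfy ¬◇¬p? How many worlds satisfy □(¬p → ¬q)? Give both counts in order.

For ¬◇¬p:
w0: ◇¬p is F. ✓
w1: ◇¬p is T. ✗
w2: ◇¬p is T. ✗
w3: ◇¬p is F. ✓
w4: ◇¬p is F. ✓
w5: ◇¬p is T. ✗
w6: ◇¬p is F. ✓
— 4 worlds.
For □(¬p → ¬q):
w0: successors {w1}; ¬p → ¬q there: w1:T. ✓
w1: successors {w2}; ¬p → ¬q there: w2:T. ✓
w2: successors {w3}; ¬p → ¬q there: w3:T. ✓
w3: successors {w4}; ¬p → ¬q there: w4:T. ✓
w4: successors {w5}; ¬p → ¬q there: w5:T. ✓
w5: successors {w6}; ¬p → ¬q there: w6:T. ✓
w6: no successors, so □(¬p → ¬q) holds vacuously. ✓
— 7 worlds.

4 and 7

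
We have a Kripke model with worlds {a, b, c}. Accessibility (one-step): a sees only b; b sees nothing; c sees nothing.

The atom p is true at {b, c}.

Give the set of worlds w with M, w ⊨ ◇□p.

a: successors {b}; □p there: b:T. ✓
b: no successors, so ◇□p fails. ✗
c: no successors, so ◇□p fails. ✗

{a}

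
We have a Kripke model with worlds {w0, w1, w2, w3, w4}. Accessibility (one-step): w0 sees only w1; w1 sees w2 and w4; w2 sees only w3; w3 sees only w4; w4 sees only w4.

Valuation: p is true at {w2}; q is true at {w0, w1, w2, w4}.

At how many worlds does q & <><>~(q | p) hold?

w0: q is T, <><>~(q | p) is F. ✗
w1: q is T, <><>~(q | p) is T. ✓
w2: q is T, <><>~(q | p) is F. ✗
w3: q is F, <><>~(q | p) is F. ✗
w4: q is T, <><>~(q | p) is F. ✗
Satisfying worlds: {w1}.

1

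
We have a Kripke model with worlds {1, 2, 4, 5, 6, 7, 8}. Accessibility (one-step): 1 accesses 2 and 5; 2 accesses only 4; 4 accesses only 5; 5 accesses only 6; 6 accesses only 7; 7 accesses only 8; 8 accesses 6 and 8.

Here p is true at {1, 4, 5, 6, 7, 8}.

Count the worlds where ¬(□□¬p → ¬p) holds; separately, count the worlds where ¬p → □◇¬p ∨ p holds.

0 and 6

For ¬(□□¬p → ¬p):
1: □□¬p → ¬p is T. ✗
2: □□¬p → ¬p is T. ✗
4: □□¬p → ¬p is T. ✗
5: □□¬p → ¬p is T. ✗
6: □□¬p → ¬p is T. ✗
7: □□¬p → ¬p is T. ✗
8: □□¬p → ¬p is T. ✗
— 0 worlds.
For ¬p → □◇¬p ∨ p:
1: ¬p is F, □◇¬p ∨ p is T. ✓
2: ¬p is T, □◇¬p ∨ p is F. ✗
4: ¬p is F, □◇¬p ∨ p is T. ✓
5: ¬p is F, □◇¬p ∨ p is T. ✓
6: ¬p is F, □◇¬p ∨ p is T. ✓
7: ¬p is F, □◇¬p ∨ p is T. ✓
8: ¬p is F, □◇¬p ∨ p is T. ✓
— 6 worlds.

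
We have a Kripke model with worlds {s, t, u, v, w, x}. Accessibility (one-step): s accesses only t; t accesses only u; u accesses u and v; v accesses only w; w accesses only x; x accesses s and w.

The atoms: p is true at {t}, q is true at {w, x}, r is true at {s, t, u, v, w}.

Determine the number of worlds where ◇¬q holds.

s: successors {t}; ¬q there: t:T. ✓
t: successors {u}; ¬q there: u:T. ✓
u: successors {u, v}; ¬q there: u:T, v:T. ✓
v: successors {w}; ¬q there: w:F. ✗
w: successors {x}; ¬q there: x:F. ✗
x: successors {s, w}; ¬q there: s:T, w:F. ✓
Satisfying worlds: {s, t, u, x}.

4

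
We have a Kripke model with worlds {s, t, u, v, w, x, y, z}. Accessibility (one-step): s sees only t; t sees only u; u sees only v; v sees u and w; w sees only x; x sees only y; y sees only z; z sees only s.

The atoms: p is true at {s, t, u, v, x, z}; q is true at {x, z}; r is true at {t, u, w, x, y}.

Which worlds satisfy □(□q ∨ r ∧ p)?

{s, t, v, w, x}

s: successors {t}; □q ∨ r ∧ p there: t:T. ✓
t: successors {u}; □q ∨ r ∧ p there: u:T. ✓
u: successors {v}; □q ∨ r ∧ p there: v:F. ✗
v: successors {u, w}; □q ∨ r ∧ p there: u:T, w:T. ✓
w: successors {x}; □q ∨ r ∧ p there: x:T. ✓
x: successors {y}; □q ∨ r ∧ p there: y:T. ✓
y: successors {z}; □q ∨ r ∧ p there: z:F. ✗
z: successors {s}; □q ∨ r ∧ p there: s:F. ✗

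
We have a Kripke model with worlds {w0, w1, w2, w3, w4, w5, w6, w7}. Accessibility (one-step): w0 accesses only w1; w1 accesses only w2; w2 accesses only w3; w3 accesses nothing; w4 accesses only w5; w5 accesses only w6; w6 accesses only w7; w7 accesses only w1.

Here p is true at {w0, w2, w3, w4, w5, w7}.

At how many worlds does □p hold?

5

w0: successors {w1}; p there: w1:F. ✗
w1: successors {w2}; p there: w2:T. ✓
w2: successors {w3}; p there: w3:T. ✓
w3: no successors, so □p holds vacuously. ✓
w4: successors {w5}; p there: w5:T. ✓
w5: successors {w6}; p there: w6:F. ✗
w6: successors {w7}; p there: w7:T. ✓
w7: successors {w1}; p there: w1:F. ✗
Satisfying worlds: {w1, w2, w3, w4, w6}.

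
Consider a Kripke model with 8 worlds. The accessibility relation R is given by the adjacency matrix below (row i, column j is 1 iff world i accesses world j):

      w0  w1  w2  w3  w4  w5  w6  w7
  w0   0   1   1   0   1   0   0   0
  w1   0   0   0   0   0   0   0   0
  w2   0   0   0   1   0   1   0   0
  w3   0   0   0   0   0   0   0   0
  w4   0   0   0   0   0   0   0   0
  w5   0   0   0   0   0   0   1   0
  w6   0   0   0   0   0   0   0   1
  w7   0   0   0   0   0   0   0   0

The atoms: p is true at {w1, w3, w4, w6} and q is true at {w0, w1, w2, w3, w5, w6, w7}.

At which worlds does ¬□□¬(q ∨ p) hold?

w0: □□¬(q ∨ p) is F. ✓
w1: □□¬(q ∨ p) is T. ✗
w2: □□¬(q ∨ p) is F. ✓
w3: □□¬(q ∨ p) is T. ✗
w4: □□¬(q ∨ p) is T. ✗
w5: □□¬(q ∨ p) is F. ✓
w6: □□¬(q ∨ p) is T. ✗
w7: □□¬(q ∨ p) is T. ✗

{w0, w2, w5}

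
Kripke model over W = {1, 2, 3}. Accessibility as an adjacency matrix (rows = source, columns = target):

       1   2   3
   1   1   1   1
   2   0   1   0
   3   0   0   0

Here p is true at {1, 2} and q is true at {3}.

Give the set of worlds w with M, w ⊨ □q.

1: successors {1, 2, 3}; q there: 1:F, 2:F, 3:T. ✗
2: successors {2}; q there: 2:F. ✗
3: no successors, so □q holds vacuously. ✓

{3}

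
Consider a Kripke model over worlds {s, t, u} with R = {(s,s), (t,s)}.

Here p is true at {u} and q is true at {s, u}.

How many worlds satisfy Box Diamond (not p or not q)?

3

s: successors {s}; Diamond (not p or not q) there: s:T. ✓
t: successors {s}; Diamond (not p or not q) there: s:T. ✓
u: no successors, so Box Diamond (not p or not q) holds vacuously. ✓
Satisfying worlds: {s, t, u}.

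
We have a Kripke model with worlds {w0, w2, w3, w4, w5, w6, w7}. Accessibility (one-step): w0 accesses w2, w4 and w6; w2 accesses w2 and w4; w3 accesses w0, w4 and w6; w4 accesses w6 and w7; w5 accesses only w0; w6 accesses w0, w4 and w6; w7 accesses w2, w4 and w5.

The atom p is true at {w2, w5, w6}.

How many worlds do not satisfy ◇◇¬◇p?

w0: successors {w2, w4, w6}; ◇¬◇p there: w2:F, w4:F, w6:F. ✗
w2: successors {w2, w4}; ◇¬◇p there: w2:F, w4:F. ✗
w3: successors {w0, w4, w6}; ◇¬◇p there: w0:F, w4:F, w6:F. ✗
w4: successors {w6, w7}; ◇¬◇p there: w6:F, w7:T. ✓
w5: successors {w0}; ◇¬◇p there: w0:F. ✗
w6: successors {w0, w4, w6}; ◇¬◇p there: w0:F, w4:F, w6:F. ✗
w7: successors {w2, w4, w5}; ◇¬◇p there: w2:F, w4:F, w5:F. ✗
Satisfying worlds: {w4}.
So ◇◇¬◇p fails at the other 6 worlds.

6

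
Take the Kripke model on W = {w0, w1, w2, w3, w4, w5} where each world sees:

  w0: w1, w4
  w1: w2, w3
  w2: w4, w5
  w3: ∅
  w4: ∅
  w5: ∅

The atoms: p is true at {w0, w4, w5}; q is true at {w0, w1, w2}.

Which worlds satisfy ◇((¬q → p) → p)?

{w0, w1, w2}

w0: successors {w1, w4}; (¬q → p) → p there: w1:F, w4:T. ✓
w1: successors {w2, w3}; (¬q → p) → p there: w2:F, w3:T. ✓
w2: successors {w4, w5}; (¬q → p) → p there: w4:T, w5:T. ✓
w3: no successors, so ◇((¬q → p) → p) fails. ✗
w4: no successors, so ◇((¬q → p) → p) fails. ✗
w5: no successors, so ◇((¬q → p) → p) fails. ✗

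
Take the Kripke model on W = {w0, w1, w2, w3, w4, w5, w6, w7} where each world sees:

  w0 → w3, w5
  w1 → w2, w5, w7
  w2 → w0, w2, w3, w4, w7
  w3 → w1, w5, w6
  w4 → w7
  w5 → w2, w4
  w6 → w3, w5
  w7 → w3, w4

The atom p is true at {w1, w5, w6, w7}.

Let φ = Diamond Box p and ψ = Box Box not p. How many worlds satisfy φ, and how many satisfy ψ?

5 and 1

For Diamond Box p:
w0: successors {w3, w5}; Box p there: w3:T, w5:F. ✓
w1: successors {w2, w5, w7}; Box p there: w2:F, w5:F, w7:F. ✗
w2: successors {w0, w2, w3, w4, w7}; Box p there: w0:F, w2:F, w3:T, w4:T, w7:F. ✓
w3: successors {w1, w5, w6}; Box p there: w1:F, w5:F, w6:F. ✗
w4: successors {w7}; Box p there: w7:F. ✗
w5: successors {w2, w4}; Box p there: w2:F, w4:T. ✓
w6: successors {w3, w5}; Box p there: w3:T, w5:F. ✓
w7: successors {w3, w4}; Box p there: w3:T, w4:T. ✓
— 5 worlds.
For Box Box not p:
w0: successors {w3, w5}; Box not p there: w3:F, w5:T. ✗
w1: successors {w2, w5, w7}; Box not p there: w2:F, w5:T, w7:T. ✗
w2: successors {w0, w2, w3, w4, w7}; Box not p there: w0:F, w2:F, w3:F, w4:F, w7:T. ✗
w3: successors {w1, w5, w6}; Box not p there: w1:F, w5:T, w6:F. ✗
w4: successors {w7}; Box not p there: w7:T. ✓
w5: successors {w2, w4}; Box not p there: w2:F, w4:F. ✗
w6: successors {w3, w5}; Box not p there: w3:F, w5:T. ✗
w7: successors {w3, w4}; Box not p there: w3:F, w4:F. ✗
— 1 world.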